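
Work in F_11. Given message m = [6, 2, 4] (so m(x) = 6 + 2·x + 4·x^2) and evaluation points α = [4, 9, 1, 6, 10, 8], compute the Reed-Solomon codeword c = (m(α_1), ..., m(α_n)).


c = [1, 7, 1, 8, 8, 3]

Message polynomial: m(x) = 6 + 2·x + 4·x^2 (mod 11).
For each evaluation point α_i, compute m(α_i) mod 11:
  α_1 = 4: Horner steps 4 → 7 → 1, so m(4) = 1.
  α_2 = 9: Horner steps 4 → 5 → 7, so m(9) = 7.
  α_3 = 1: Horner steps 4 → 6 → 1, so m(1) = 1.
  α_4 = 6: Horner steps 4 → 4 → 8, so m(6) = 8.
  α_5 = 10: Horner steps 4 → 9 → 8, so m(10) = 8.
  α_6 = 8: Horner steps 4 → 1 → 3, so m(8) = 3.
Codeword c = [1, 7, 1, 8, 8, 3] ∈ F_11^6.


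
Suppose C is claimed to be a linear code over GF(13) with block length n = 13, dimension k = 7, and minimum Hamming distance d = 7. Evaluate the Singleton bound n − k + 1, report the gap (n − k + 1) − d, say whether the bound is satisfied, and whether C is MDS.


Singleton RHS = n − k + 1 = 7, slack = 0, bound satisfied, MDS.

Singleton bound: d ≤ n − k + 1.
Here n = 13, k = 7, so n − k + 1 = 7.
Given d = 7, check d ≤ 7: YES.
Slack = (n − k + 1) − d = 0.
The code is MDS (slack = 0).
Description: the claimed parameters are [13, 7, 7]_13; such a code would be MDS (meets Singleton bound).


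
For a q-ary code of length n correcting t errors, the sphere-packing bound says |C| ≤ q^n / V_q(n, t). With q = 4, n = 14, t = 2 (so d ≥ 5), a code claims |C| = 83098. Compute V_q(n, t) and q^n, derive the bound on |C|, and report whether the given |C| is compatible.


V_q(n, t) = 862, q^n = 268435456, Hamming bound = 311410, |C| = 83098 ≤ bound (satisfied).

Step 1: Compute V_q(n, t) = Σ_{j=0}^2 C(n, j) (q−1)^j.
  j = 0: C(14,0)·(3)^0 = 1·1 = 1.
  j = 1: C(14,1)·(3)^1 = 14·3 = 42.
  j = 2: C(14,2)·(3)^2 = 91·9 = 819.
  V_q(n, t) = 1 + 42 + 819 = 862.
Step 2: q^n = 4^14 = 268435456.
Step 3: Hamming bound ⌊q^n / V_q(n,t)⌋ = ⌊268435456/862⌋ = 311410.
Step 4: Compare |C| = 83098 to 311410: satisfied.
The claimed |C| lies below the Hamming bound.


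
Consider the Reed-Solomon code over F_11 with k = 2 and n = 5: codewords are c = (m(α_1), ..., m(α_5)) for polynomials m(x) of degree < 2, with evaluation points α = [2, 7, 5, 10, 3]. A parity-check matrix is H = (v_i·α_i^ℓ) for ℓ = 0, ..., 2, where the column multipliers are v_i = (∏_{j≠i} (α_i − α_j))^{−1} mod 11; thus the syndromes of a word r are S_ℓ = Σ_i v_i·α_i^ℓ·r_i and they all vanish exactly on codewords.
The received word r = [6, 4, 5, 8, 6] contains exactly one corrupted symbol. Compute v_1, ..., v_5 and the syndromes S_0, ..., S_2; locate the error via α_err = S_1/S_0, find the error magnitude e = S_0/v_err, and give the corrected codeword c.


S = (6, 1, 2), error at position 1, error magnitude e = 5, c = [1, 4, 5, 8, 6].

Step 1: column multipliers v_i = (∏_{j≠i}(α_i − α_j))^{−1} mod 11.
  i = 1 (α = 2): (2−7)(2−5)(2−10)(2−3) = (−5)·(−3)·(−8)·(−1) = 120 ≡ 10, so v_1 = 10^{−1} = 10 (mod 11).
  i = 2 (α = 7): (7−2)(7−5)(7−10)(7−3) = 5·2·(−3)·4 = −120 ≡ 1, so v_2 = 1^{−1} = 1 (mod 11).
  i = 3 (α = 5): (5−2)(5−7)(5−10)(5−3) = 3·(−2)·(−5)·2 = 60 ≡ 5, so v_3 = 5^{−1} = 9 (mod 11).
  i = 4 (α = 10): (10−2)(10−7)(10−5)(10−3) = 8·3·5·7 = 840 ≡ 4, so v_4 = 4^{−1} = 3 (mod 11).
  i = 5 (α = 3): (3−2)(3−7)(3−5)(3−10) = 1·(−4)·(−2)·(−7) = −56 ≡ 10, so v_5 = 10^{−1} = 10 (mod 11).
  v = [10, 1, 9, 3, 10].
Step 2: syndromes of r = [6, 4, 5, 8, 6] (all sums mod 11).
  S_0 = Σ v_i r_i = 10·6 + 1·4 + 9·5 + 3·8 + 10·6 = 193 ≡ 6.
  S_1 = Σ v_i α_i r_i = 10·2·6 + 1·7·4 + 9·5·5 + 3·10·8 + 10·3·6 = 793 ≡ 1.
  α_i^2 mod 11 = [4, 5, 3, 1, 9].
  S_2 = Σ v_i α_i^2 r_i = 10·4·6 + 1·5·4 + 9·3·5 + 3·1·8 + 10·9·6 = 959 ≡ 2.
  S = (6, 1, 2) ≠ 0, so r is not a codeword (an error is present).
Step 3: locate the error. For a single error e at position i, S_ℓ = v_i·e·α_i^ℓ, so α_err = S_1/S_0.
  S_0^{−1} = 6^{−1} = 2 (mod 11), so α_err = 1·2 = 2 ≡ 2 = α_1. Error position i = 1.
  Consistency check: S_2/S_1 = 2·1 = 2 ≡ 2 = α_err ✓ (single-error assumption holds).
Step 4: error magnitude e = S_0/v_1 = S_0·∏_{j≠1}(α_1 − α_j) = 6·10 = 60 ≡ 5 (mod 11).
Step 5: correct position 1: c_1 = r_1 − e = 6 − 5 ≡ 1 (mod 11). Hence c = [1, 4, 5, 8, 6].
  Check: interpolating c through the α_i gives m(x) = 2 + 5·x (degree < 2) with m(α_i) = c_i for every i, so c is indeed a codeword.


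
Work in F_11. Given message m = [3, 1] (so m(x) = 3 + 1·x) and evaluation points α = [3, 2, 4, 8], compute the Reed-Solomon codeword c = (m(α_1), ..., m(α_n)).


c = [6, 5, 7, 0]

Message polynomial: m(x) = 3 + 1·x (mod 11).
For each evaluation point α_i, compute m(α_i) mod 11:
  α_1 = 3: Horner steps 1 → 6, so m(3) = 6.
  α_2 = 2: Horner steps 1 → 5, so m(2) = 5.
  α_3 = 4: Horner steps 1 → 7, so m(4) = 7.
  α_4 = 8: Horner steps 1 → 0, so m(8) = 0.
Codeword c = [6, 5, 7, 0] ∈ F_11^4.


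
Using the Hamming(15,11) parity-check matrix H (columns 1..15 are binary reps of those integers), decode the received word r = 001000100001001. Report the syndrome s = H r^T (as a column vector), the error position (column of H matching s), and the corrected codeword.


s = (0, 1, 1, 1)^T, error position = 7, corrected codeword c = 001000000001001

Compute s = H r^T mod 2 one row at a time:
  s_1 = 0 + 0 + 0 + 0 + 1 + 0 + 0 + 1 = 2 ≡ 0 (mod 2).
  s_2 = 0 + 0 + 0 + 1 + 1 + 0 + 0 + 1 = 3 ≡ 1 (mod 2).
  s_3 = 0 + 1 + 0 + 1 + 0 + 0 + 0 + 1 = 3 ≡ 1 (mod 2).
  s_4 = 0 + 1 + 0 + 1 + 0 + 0 + 0 + 1 = 3 ≡ 1 (mod 2).
s = (0, 1, 1, 1)^T — this equals column 7 of H (binary 0111), so error is at position 7.
Correct: flip bit 7 of r = 001000100001001 to get c = 001000000001001.


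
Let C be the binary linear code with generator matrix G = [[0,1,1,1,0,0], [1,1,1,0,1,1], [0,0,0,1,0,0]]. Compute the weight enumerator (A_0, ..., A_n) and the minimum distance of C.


Weight distribution: A_0 = 1, A_1 = 1, A_2 = 1, A_3 = 2, A_4 = 1, A_5 = 1, A_6 = 1. Minimum distance d = 1.

Enumerate all 2^3 = 8 messages m ∈ F_2^3.
For each, compute codeword c = mG in F_2^6, then tally its weight.
  m = 000 → c = 000000, weight = 0.
  m = 100 → c = 011100, weight = 3.
  m = 010 → c = 111011, weight = 5.
  m = 110 → c = 100111, weight = 4.
  m = 001 → c = 000100, weight = 1.
  m = 101 → c = 011000, weight = 2.
  m = 011 → c = 111111, weight = 6.
  m = 111 → c = 100011, weight = 3.
Tally weights:
  weight 0: 1 codewords.
  weight 1: 1 codewords.
  weight 2: 1 codewords.
  weight 3: 2 codewords.
  weight 4: 1 codewords.
  weight 5: 1 codewords.
  weight 6: 1 codewords.
Minimum distance d = smallest w > 0 with A_w > 0 = 1.
Sanity: Σ A_w = 8 = 2^3 = 8 ✓.


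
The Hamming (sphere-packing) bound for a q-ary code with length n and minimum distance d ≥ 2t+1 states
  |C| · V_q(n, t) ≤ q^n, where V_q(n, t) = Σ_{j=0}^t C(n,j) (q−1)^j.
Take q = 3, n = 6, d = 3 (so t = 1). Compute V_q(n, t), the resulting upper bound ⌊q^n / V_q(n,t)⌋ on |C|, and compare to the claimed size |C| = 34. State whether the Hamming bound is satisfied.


V_q(n, t) = 13, q^n = 729, Hamming bound = 56, |C| = 34 ≤ bound (satisfied).

Step 1: Compute V_q(n, t) = Σ_{j=0}^1 C(n, j) (q−1)^j.
  j = 0: C(6,0)·(2)^0 = 1·1 = 1.
  j = 1: C(6,1)·(2)^1 = 6·2 = 12.
  V_q(n, t) = 1 + 12 = 13.
Step 2: q^n = 3^6 = 729.
Step 3: Hamming bound ⌊q^n / V_q(n,t)⌋ = ⌊729/13⌋ = 56.
Step 4: Compare |C| = 34 to 56: satisfied.
The claimed |C| lies below the Hamming bound.


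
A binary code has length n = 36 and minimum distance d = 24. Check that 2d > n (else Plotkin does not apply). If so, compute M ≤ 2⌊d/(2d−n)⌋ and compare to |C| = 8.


Plotkin bound M ≤ 4; given |C| = 8 > bound (violated).

Check applicability: 2d = 48, n = 36.
2d − n = 12 > 0, so Plotkin applies.
Compute d/(2d−n) = 24/12 ≈ 2.0000.
⌊d/(2d−n)⌋ = 2.
Plotkin bound: M ≤ 2·2 = 4.
Given |C| = 8, check: VIOLATED.
This |C| is above the Plotkin bound, so no binary code with n = 36, d = 24 and 8 codewords exists.


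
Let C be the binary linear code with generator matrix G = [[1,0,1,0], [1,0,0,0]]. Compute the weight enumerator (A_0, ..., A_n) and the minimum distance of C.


Weight distribution: A_0 = 1, A_1 = 2, A_2 = 1. Minimum distance d = 1.

Enumerate all 2^2 = 4 messages m ∈ F_2^2.
For each, compute codeword c = mG in F_2^4, then tally its weight.
  m = 00 → c = 0000, weight = 0.
  m = 10 → c = 1010, weight = 2.
  m = 01 → c = 1000, weight = 1.
  m = 11 → c = 0010, weight = 1.
Tally weights:
  weight 0: 1 codewords.
  weight 1: 2 codewords.
  weight 2: 1 codewords.
Minimum distance d = smallest w > 0 with A_w > 0 = 1.
Sanity: Σ A_w = 4 = 2^2 = 4 ✓.


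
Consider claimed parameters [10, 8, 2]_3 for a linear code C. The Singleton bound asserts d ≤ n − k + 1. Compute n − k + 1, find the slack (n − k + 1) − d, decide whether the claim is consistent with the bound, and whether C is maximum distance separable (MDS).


Singleton RHS = n − k + 1 = 3, slack = 1, bound satisfied, not MDS.

Singleton bound: d ≤ n − k + 1.
Here n = 10, k = 8, so n − k + 1 = 3.
Given d = 2, check d ≤ 3: YES.
Slack = (n − k + 1) − d = 1.
The code is NOT MDS (slack = 1 > 0).
Description: the claimed parameters are [10, 8, 2]_3; such a code would be non-MDS.


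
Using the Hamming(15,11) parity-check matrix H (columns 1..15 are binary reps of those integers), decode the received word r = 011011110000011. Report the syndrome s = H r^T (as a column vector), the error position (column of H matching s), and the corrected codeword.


s = (1, 1, 0, 0)^T, error position = 12, corrected codeword c = 011011110001011

Compute s = H r^T mod 2 one row at a time:
  s_1 = 1 + 0 + 0 + 0 + 0 + 0 + 1 + 1 = 3 ≡ 1 (mod 2).
  s_2 = 0 + 1 + 1 + 1 + 0 + 0 + 1 + 1 = 5 ≡ 1 (mod 2).
  s_3 = 1 + 1 + 1 + 1 + 0 + 0 + 1 + 1 = 6 ≡ 0 (mod 2).
  s_4 = 0 + 1 + 1 + 1 + 0 + 0 + 0 + 1 = 4 ≡ 0 (mod 2).
s = (1, 1, 0, 0)^T — this equals column 12 of H (binary 1100), so error is at position 12.
Correct: flip bit 12 of r = 011011110000011 to get c = 011011110001011.


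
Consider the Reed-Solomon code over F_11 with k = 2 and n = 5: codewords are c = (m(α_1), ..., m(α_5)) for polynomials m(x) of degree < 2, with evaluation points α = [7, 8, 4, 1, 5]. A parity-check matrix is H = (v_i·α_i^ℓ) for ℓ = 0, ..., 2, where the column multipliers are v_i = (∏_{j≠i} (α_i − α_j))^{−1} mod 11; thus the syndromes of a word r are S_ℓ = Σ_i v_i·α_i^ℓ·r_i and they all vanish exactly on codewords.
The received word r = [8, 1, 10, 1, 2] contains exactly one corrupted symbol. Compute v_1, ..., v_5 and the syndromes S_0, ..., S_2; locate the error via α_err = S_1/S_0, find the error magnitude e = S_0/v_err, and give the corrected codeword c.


S = (8, 9, 6), error at position 2, error magnitude e = 1, c = [8, 0, 10, 1, 2].

Step 1: column multipliers v_i = (∏_{j≠i}(α_i − α_j))^{−1} mod 11.
  i = 1 (α = 7): (7−8)(7−4)(7−1)(7−5) = (−1)·3·6·2 = −36 ≡ 8, so v_1 = 8^{−1} = 7 (mod 11).
  i = 2 (α = 8): (8−7)(8−4)(8−1)(8−5) = 1·4·7·3 = 84 ≡ 7, so v_2 = 7^{−1} = 8 (mod 11).
  i = 3 (α = 4): (4−7)(4−8)(4−1)(4−5) = (−3)·(−4)·3·(−1) = −36 ≡ 8, so v_3 = 8^{−1} = 7 (mod 11).
  i = 4 (α = 1): (1−7)(1−8)(1−4)(1−5) = (−6)·(−7)·(−3)·(−4) = 504 ≡ 9, so v_4 = 9^{−1} = 5 (mod 11).
  i = 5 (α = 5): (5−7)(5−8)(5−4)(5−1) = (−2)·(−3)·1·4 = 24 ≡ 2, so v_5 = 2^{−1} = 6 (mod 11).
  v = [7, 8, 7, 5, 6].
Step 2: syndromes of r = [8, 1, 10, 1, 2] (all sums mod 11).
  S_0 = Σ v_i r_i = 7·8 + 8·1 + 7·10 + 5·1 + 6·2 = 151 ≡ 8.
  S_1 = Σ v_i α_i r_i = 7·7·8 + 8·8·1 + 7·4·10 + 5·1·1 + 6·5·2 = 801 ≡ 9.
  α_i^2 mod 11 = [5, 9, 5, 1, 3].
  S_2 = Σ v_i α_i^2 r_i = 7·5·8 + 8·9·1 + 7·5·10 + 5·1·1 + 6·3·2 = 743 ≡ 6.
  S = (8, 9, 6) ≠ 0, so r is not a codeword (an error is present).
Step 3: locate the error. For a single error e at position i, S_ℓ = v_i·e·α_i^ℓ, so α_err = S_1/S_0.
  S_0^{−1} = 8^{−1} = 7 (mod 11), so α_err = 9·7 = 63 ≡ 8 = α_2. Error position i = 2.
  Consistency check: S_2/S_1 = 6·5 = 30 ≡ 8 = α_err ✓ (single-error assumption holds).
Step 4: error magnitude e = S_0/v_2 = S_0·∏_{j≠2}(α_2 − α_j) = 8·7 = 56 ≡ 1 (mod 11).
Step 5: correct position 2: c_2 = r_2 − e = 1 − 1 ≡ 0 (mod 11). Hence c = [8, 0, 10, 1, 2].
  Check: interpolating c through the α_i gives m(x) = 9 + 3·x (degree < 2) with m(α_i) = c_i for every i, so c is indeed a codeword.


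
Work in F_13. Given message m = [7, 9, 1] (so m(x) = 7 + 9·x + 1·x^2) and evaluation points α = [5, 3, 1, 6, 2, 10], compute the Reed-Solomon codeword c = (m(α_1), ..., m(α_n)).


c = [12, 4, 4, 6, 3, 2]

Message polynomial: m(x) = 7 + 9·x + 1·x^2 (mod 13).
For each evaluation point α_i, compute m(α_i) mod 13:
  α_1 = 5: Horner steps 1 → 1 → 12, so m(5) = 12.
  α_2 = 3: Horner steps 1 → 12 → 4, so m(3) = 4.
  α_3 = 1: Horner steps 1 → 10 → 4, so m(1) = 4.
  α_4 = 6: Horner steps 1 → 2 → 6, so m(6) = 6.
  α_5 = 2: Horner steps 1 → 11 → 3, so m(2) = 3.
  α_6 = 10: Horner steps 1 → 6 → 2, so m(10) = 2.
Codeword c = [12, 4, 4, 6, 3, 2] ∈ F_13^6.


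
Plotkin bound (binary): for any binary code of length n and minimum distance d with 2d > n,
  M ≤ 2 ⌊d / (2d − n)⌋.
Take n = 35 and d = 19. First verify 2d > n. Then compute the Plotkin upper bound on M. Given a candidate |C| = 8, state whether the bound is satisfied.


Plotkin bound M ≤ 12; given |C| = 8 ≤ bound (satisfied).

Check applicability: 2d = 38, n = 35.
2d − n = 3 > 0, so Plotkin applies.
Compute d/(2d−n) = 19/3 ≈ 6.3333.
⌊d/(2d−n)⌋ = 6.
Plotkin bound: M ≤ 2·6 = 12.
Given |C| = 8, check: satisfied.
This |C| is below the Plotkin bound.


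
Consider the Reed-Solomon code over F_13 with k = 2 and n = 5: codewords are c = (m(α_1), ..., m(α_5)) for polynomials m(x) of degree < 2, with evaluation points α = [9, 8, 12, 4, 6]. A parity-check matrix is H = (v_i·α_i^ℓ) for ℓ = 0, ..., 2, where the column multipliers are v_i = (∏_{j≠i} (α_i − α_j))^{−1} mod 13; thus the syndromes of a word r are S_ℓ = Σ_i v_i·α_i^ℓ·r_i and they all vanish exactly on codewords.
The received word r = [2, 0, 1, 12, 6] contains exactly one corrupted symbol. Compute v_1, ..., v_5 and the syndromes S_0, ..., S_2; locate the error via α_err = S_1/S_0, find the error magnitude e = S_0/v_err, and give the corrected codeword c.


S = (10, 12, 4), error at position 1, error magnitude e = 5, c = [10, 0, 1, 12, 6].

Step 1: column multipliers v_i = (∏_{j≠i}(α_i − α_j))^{−1} mod 13.
  i = 1 (α = 9): (9−8)(9−12)(9−4)(9−6) = 1·(−3)·5·3 = −45 ≡ 7, so v_1 = 7^{−1} = 2 (mod 13).
  i = 2 (α = 8): (8−9)(8−12)(8−4)(8−6) = (−1)·(−4)·4·2 = 32 ≡ 6, so v_2 = 6^{−1} = 11 (mod 13).
  i = 3 (α = 12): (12−9)(12−8)(12−4)(12−6) = 3·4·8·6 = 576 ≡ 4, so v_3 = 4^{−1} = 10 (mod 13).
  i = 4 (α = 4): (4−9)(4−8)(4−12)(4−6) = (−5)·(−4)·(−8)·(−2) = 320 ≡ 8, so v_4 = 8^{−1} = 5 (mod 13).
  i = 5 (α = 6): (6−9)(6−8)(6−12)(6−4) = (−3)·(−2)·(−6)·2 = −72 ≡ 6, so v_5 = 6^{−1} = 11 (mod 13).
  v = [2, 11, 10, 5, 11].
Step 2: syndromes of r = [2, 0, 1, 12, 6] (all sums mod 13).
  S_0 = Σ v_i r_i = 2·2 + 11·0 + 10·1 + 5·12 + 11·6 = 140 ≡ 10.
  S_1 = Σ v_i α_i r_i = 2·9·2 + 11·8·0 + 10·12·1 + 5·4·12 + 11·6·6 = 792 ≡ 12.
  α_i^2 mod 13 = [3, 12, 1, 3, 10].
  S_2 = Σ v_i α_i^2 r_i = 2·3·2 + 11·12·0 + 10·1·1 + 5·3·12 + 11·10·6 = 862 ≡ 4.
  S = (10, 12, 4) ≠ 0, so r is not a codeword (an error is present).
Step 3: locate the error. For a single error e at position i, S_ℓ = v_i·e·α_i^ℓ, so α_err = S_1/S_0.
  S_0^{−1} = 10^{−1} = 4 (mod 13), so α_err = 12·4 = 48 ≡ 9 = α_1. Error position i = 1.
  Consistency check: S_2/S_1 = 4·12 = 48 ≡ 9 = α_err ✓ (single-error assumption holds).
Step 4: error magnitude e = S_0/v_1 = S_0·∏_{j≠1}(α_1 − α_j) = 10·7 = 70 ≡ 5 (mod 13).
Step 5: correct position 1: c_1 = r_1 − e = 2 − 5 ≡ 10 (mod 13). Hence c = [10, 0, 1, 12, 6].
  Check: interpolating c through the α_i gives m(x) = 11 + 10·x (degree < 2) with m(α_i) = c_i for every i, so c is indeed a codeword.


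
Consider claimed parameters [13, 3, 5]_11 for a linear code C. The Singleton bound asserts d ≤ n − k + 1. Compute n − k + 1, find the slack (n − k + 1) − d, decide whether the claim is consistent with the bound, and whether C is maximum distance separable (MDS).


Singleton RHS = n − k + 1 = 11, slack = 6, bound satisfied, not MDS.

Singleton bound: d ≤ n − k + 1.
Here n = 13, k = 3, so n − k + 1 = 11.
Given d = 5, check d ≤ 11: YES.
Slack = (n − k + 1) − d = 6.
The code is NOT MDS (slack = 6 > 0).
Description: the claimed parameters are [13, 3, 5]_11; such a code would be non-MDS.


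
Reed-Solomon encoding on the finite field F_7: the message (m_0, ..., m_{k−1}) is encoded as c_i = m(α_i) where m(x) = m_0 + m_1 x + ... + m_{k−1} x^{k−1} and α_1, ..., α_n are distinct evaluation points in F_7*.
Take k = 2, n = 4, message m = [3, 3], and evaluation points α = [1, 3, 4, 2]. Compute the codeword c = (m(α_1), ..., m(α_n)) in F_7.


c = [6, 5, 1, 2]

Message polynomial: m(x) = 3 + 3·x (mod 7).
For each evaluation point α_i, compute m(α_i) mod 7:
  α_1 = 1: Horner steps 3 → 6, so m(1) = 6.
  α_2 = 3: Horner steps 3 → 5, so m(3) = 5.
  α_3 = 4: Horner steps 3 → 1, so m(4) = 1.
  α_4 = 2: Horner steps 3 → 2, so m(2) = 2.
Codeword c = [6, 5, 1, 2] ∈ F_7^4.


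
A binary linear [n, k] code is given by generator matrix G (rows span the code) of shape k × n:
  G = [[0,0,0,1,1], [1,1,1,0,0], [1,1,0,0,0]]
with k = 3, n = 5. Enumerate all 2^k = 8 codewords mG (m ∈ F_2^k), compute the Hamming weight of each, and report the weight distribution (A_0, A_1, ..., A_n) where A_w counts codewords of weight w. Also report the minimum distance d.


Weight distribution: A_0 = 1, A_1 = 1, A_2 = 2, A_3 = 2, A_4 = 1, A_5 = 1. Minimum distance d = 1.

Enumerate all 2^3 = 8 messages m ∈ F_2^3.
For each, compute codeword c = mG in F_2^5, then tally its weight.
  m = 000 → c = 00000, weight = 0.
  m = 100 → c = 00011, weight = 2.
  m = 010 → c = 11100, weight = 3.
  m = 110 → c = 11111, weight = 5.
  m = 001 → c = 11000, weight = 2.
  m = 101 → c = 11011, weight = 4.
  m = 011 → c = 00100, weight = 1.
  m = 111 → c = 00111, weight = 3.
Tally weights:
  weight 0: 1 codewords.
  weight 1: 1 codewords.
  weight 2: 2 codewords.
  weight 3: 2 codewords.
  weight 4: 1 codewords.
  weight 5: 1 codewords.
Minimum distance d = smallest w > 0 with A_w > 0 = 1.
Sanity: Σ A_w = 8 = 2^3 = 8 ✓.


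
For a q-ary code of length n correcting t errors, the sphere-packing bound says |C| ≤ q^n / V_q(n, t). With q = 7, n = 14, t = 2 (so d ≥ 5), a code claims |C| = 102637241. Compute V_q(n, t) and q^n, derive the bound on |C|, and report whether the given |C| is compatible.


V_q(n, t) = 3361, q^n = 678223072849, Hamming bound = 201792047, |C| = 102637241 ≤ bound (satisfied).

Step 1: Compute V_q(n, t) = Σ_{j=0}^2 C(n, j) (q−1)^j.
  j = 0: C(14,0)·(6)^0 = 1·1 = 1.
  j = 1: C(14,1)·(6)^1 = 14·6 = 84.
  j = 2: C(14,2)·(6)^2 = 91·36 = 3276.
  V_q(n, t) = 1 + 84 + 3276 = 3361.
Step 2: q^n = 7^14 = 678223072849.
Step 3: Hamming bound ⌊q^n / V_q(n,t)⌋ = ⌊678223072849/3361⌋ = 201792047.
Step 4: Compare |C| = 102637241 to 201792047: satisfied.
The claimed |C| lies below the Hamming bound.


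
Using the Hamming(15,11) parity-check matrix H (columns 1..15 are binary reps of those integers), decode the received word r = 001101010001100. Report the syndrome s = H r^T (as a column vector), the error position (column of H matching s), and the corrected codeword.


s = (1, 0, 0, 0)^T, error position = 8, corrected codeword c = 001101000001100

Compute s = H r^T mod 2 one row at a time:
  s_1 = 1 + 0 + 0 + 0 + 1 + 1 + 0 + 0 = 3 ≡ 1 (mod 2).
  s_2 = 1 + 0 + 1 + 0 + 1 + 1 + 0 + 0 = 4 ≡ 0 (mod 2).
  s_3 = 0 + 1 + 1 + 0 + 0 + 0 + 0 + 0 = 2 ≡ 0 (mod 2).
  s_4 = 0 + 1 + 0 + 0 + 0 + 0 + 1 + 0 = 2 ≡ 0 (mod 2).
s = (1, 0, 0, 0)^T — this equals column 8 of H (binary 1000), so error is at position 8.
Correct: flip bit 8 of r = 001101010001100 to get c = 001101000001100.


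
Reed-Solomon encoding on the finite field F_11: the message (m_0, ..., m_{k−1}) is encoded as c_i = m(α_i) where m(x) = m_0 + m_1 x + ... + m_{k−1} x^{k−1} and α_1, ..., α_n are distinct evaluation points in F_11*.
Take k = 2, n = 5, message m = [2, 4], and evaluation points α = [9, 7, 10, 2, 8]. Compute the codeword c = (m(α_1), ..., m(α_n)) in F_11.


c = [5, 8, 9, 10, 1]

Message polynomial: m(x) = 2 + 4·x (mod 11).
For each evaluation point α_i, compute m(α_i) mod 11:
  α_1 = 9: Horner steps 4 → 5, so m(9) = 5.
  α_2 = 7: Horner steps 4 → 8, so m(7) = 8.
  α_3 = 10: Horner steps 4 → 9, so m(10) = 9.
  α_4 = 2: Horner steps 4 → 10, so m(2) = 10.
  α_5 = 8: Horner steps 4 → 1, so m(8) = 1.
Codeword c = [5, 8, 9, 10, 1] ∈ F_11^5.


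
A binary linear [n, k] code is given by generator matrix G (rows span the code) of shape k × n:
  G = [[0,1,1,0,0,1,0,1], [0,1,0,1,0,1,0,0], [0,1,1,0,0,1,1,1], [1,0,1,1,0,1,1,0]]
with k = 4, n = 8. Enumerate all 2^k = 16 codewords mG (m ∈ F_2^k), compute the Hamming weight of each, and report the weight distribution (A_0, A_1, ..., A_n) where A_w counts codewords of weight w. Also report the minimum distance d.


Weight distribution: A_0 = 1, A_1 = 1, A_3 = 4, A_4 = 7, A_5 = 3. Minimum distance d = 1.

Enumerate all 2^4 = 16 messages m ∈ F_2^4.
For each, compute codeword c = mG in F_2^8, then tally its weight.
  m = 0000 → c = 00000000, weight = 0.
  m = 1000 → c = 01100101, weight = 4.
  m = 0100 → c = 01010100, weight = 3.
  m = 1100 → c = 00110001, weight = 3.
  m = 0010 → c = 01100111, weight = 5.
  m = 1010 → c = 00000010, weight = 1.
  m = 0110 → c = 00110011, weight = 4.
  m = 1110 → c = 01010110, weight = 4.
  m = 0001 → c = 10110110, weight = 5.
  m = 1001 → c = 11010011, weight = 5.
  m = 0101 → c = 11100010, weight = 4.
  m = 1101 → c = 10000111, weight = 4.
  m = 0011 → c = 11010001, weight = 4.
  m = 1011 → c = 10110100, weight = 4.
  m = 0111 → c = 10000101, weight = 3.
  m = 1111 → c = 11100000, weight = 3.
Tally weights:
  weight 0: 1 codewords.
  weight 1: 1 codewords.
  weight 3: 4 codewords.
  weight 4: 7 codewords.
  weight 5: 3 codewords.
Minimum distance d = smallest w > 0 with A_w > 0 = 1.
Sanity: Σ A_w = 16 = 2^4 = 16 ✓.


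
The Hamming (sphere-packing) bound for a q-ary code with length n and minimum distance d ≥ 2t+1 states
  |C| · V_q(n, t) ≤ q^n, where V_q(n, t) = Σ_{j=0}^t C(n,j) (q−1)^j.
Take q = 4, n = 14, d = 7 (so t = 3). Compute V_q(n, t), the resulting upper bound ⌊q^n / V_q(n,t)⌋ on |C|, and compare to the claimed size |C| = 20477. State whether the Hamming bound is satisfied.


V_q(n, t) = 10690, q^n = 268435456, Hamming bound = 25110, |C| = 20477 ≤ bound (satisfied).

Step 1: Compute V_q(n, t) = Σ_{j=0}^3 C(n, j) (q−1)^j.
  j = 0: C(14,0)·(3)^0 = 1·1 = 1.
  j = 1: C(14,1)·(3)^1 = 14·3 = 42.
  j = 2: C(14,2)·(3)^2 = 91·9 = 819.
  j = 3: C(14,3)·(3)^3 = 364·27 = 9828.
  V_q(n, t) = 1 + 42 + 819 + 9828 = 10690.
Step 2: q^n = 4^14 = 268435456.
Step 3: Hamming bound ⌊q^n / V_q(n,t)⌋ = ⌊268435456/10690⌋ = 25110.
Step 4: Compare |C| = 20477 to 25110: satisfied.
The claimed |C| lies below the Hamming bound.


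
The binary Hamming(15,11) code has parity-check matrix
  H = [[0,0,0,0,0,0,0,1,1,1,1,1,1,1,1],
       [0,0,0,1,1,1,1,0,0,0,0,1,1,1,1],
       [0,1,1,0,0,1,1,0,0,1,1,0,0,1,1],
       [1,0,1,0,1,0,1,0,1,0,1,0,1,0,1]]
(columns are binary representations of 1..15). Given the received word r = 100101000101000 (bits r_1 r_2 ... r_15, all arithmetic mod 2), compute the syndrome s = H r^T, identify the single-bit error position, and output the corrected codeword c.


s = (0, 1, 0, 1)^T, error position = 5, corrected codeword c = 100111000101000

Compute s = H r^T mod 2 one row at a time:
  s_1 = 0 + 0 + 1 + 0 + 1 + 0 + 0 + 0 = 2 ≡ 0 (mod 2).
  s_2 = 1 + 0 + 1 + 0 + 1 + 0 + 0 + 0 = 3 ≡ 1 (mod 2).
  s_3 = 0 + 0 + 1 + 0 + 1 + 0 + 0 + 0 = 2 ≡ 0 (mod 2).
  s_4 = 1 + 0 + 0 + 0 + 0 + 0 + 0 + 0 = 1 ≡ 1 (mod 2).
s = (0, 1, 0, 1)^T — this equals column 5 of H (binary 0101), so error is at position 5.
Correct: flip bit 5 of r = 100101000101000 to get c = 100111000101000.


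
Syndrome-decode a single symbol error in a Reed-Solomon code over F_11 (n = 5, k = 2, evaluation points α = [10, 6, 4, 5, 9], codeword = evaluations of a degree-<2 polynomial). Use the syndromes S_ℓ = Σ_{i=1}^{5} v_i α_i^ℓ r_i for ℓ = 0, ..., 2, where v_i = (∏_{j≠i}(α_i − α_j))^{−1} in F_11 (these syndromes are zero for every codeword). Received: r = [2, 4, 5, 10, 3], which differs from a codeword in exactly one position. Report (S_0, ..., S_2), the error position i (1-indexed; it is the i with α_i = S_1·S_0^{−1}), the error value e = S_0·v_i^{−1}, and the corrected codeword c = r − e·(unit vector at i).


S = (1, 9, 4), error at position 5, error magnitude e = 6, c = [2, 4, 5, 10, 8].

Step 1: column multipliers v_i = (∏_{j≠i}(α_i − α_j))^{−1} mod 11.
  i = 1 (α = 10): (10−6)(10−4)(10−5)(10−9) = 4·6·5·1 = 120 ≡ 10, so v_1 = 10^{−1} = 10 (mod 11).
  i = 2 (α = 6): (6−10)(6−4)(6−5)(6−9) = (−4)·2·1·(−3) = 24 ≡ 2, so v_2 = 2^{−1} = 6 (mod 11).
  i = 3 (α = 4): (4−10)(4−6)(4−5)(4−9) = (−6)·(−2)·(−1)·(−5) = 60 ≡ 5, so v_3 = 5^{−1} = 9 (mod 11).
  i = 4 (α = 5): (5−10)(5−6)(5−4)(5−9) = (−5)·(−1)·1·(−4) = −20 ≡ 2, so v_4 = 2^{−1} = 6 (mod 11).
  i = 5 (α = 9): (9−10)(9−6)(9−4)(9−5) = (−1)·3·5·4 = −60 ≡ 6, so v_5 = 6^{−1} = 2 (mod 11).
  v = [10, 6, 9, 6, 2].
Step 2: syndromes of r = [2, 4, 5, 10, 3] (all sums mod 11).
  S_0 = Σ v_i r_i = 10·2 + 6·4 + 9·5 + 6·10 + 2·3 = 155 ≡ 1.
  S_1 = Σ v_i α_i r_i = 10·10·2 + 6·6·4 + 9·4·5 + 6·5·10 + 2·9·3 = 878 ≡ 9.
  α_i^2 mod 11 = [1, 3, 5, 3, 4].
  S_2 = Σ v_i α_i^2 r_i = 10·1·2 + 6·3·4 + 9·5·5 + 6·3·10 + 2·4·3 = 521 ≡ 4.
  S = (1, 9, 4) ≠ 0, so r is not a codeword (an error is present).
Step 3: locate the error. For a single error e at position i, S_ℓ = v_i·e·α_i^ℓ, so α_err = S_1/S_0.
  S_0^{−1} = 1^{−1} = 1 (mod 11), so α_err = 9·1 = 9 ≡ 9 = α_5. Error position i = 5.
  Consistency check: S_2/S_1 = 4·5 = 20 ≡ 9 = α_err ✓ (single-error assumption holds).
Step 4: error magnitude e = S_0/v_5 = S_0·∏_{j≠5}(α_5 − α_j) = 1·6 = 6 ≡ 6 (mod 11).
Step 5: correct position 5: c_5 = r_5 − e = 3 − 6 ≡ 8 (mod 11). Hence c = [2, 4, 5, 10, 8].
  Check: interpolating c through the α_i gives m(x) = 7 + 5·x (degree < 2) with m(α_i) = c_i for every i, so c is indeed a codeword.


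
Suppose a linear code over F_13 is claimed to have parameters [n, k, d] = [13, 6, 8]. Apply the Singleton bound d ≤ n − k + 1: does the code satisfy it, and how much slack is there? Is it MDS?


Singleton RHS = n − k + 1 = 8, slack = 0, bound satisfied, MDS.

Singleton bound: d ≤ n − k + 1.
Here n = 13, k = 6, so n − k + 1 = 8.
Given d = 8, check d ≤ 8: YES.
Slack = (n − k + 1) − d = 0.
The code is MDS (slack = 0).
Description: the claimed parameters are [13, 6, 8]_13; such a code would be MDS (meets Singleton bound).


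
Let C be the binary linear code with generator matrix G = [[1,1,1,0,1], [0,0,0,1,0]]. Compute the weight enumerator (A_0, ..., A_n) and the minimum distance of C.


Weight distribution: A_0 = 1, A_1 = 1, A_4 = 1, A_5 = 1. Minimum distance d = 1.

Enumerate all 2^2 = 4 messages m ∈ F_2^2.
For each, compute codeword c = mG in F_2^5, then tally its weight.
  m = 00 → c = 00000, weight = 0.
  m = 10 → c = 11101, weight = 4.
  m = 01 → c = 00010, weight = 1.
  m = 11 → c = 11111, weight = 5.
Tally weights:
  weight 0: 1 codewords.
  weight 1: 1 codewords.
  weight 4: 1 codewords.
  weight 5: 1 codewords.
Minimum distance d = smallest w > 0 with A_w > 0 = 1.
Sanity: Σ A_w = 4 = 2^2 = 4 ✓.


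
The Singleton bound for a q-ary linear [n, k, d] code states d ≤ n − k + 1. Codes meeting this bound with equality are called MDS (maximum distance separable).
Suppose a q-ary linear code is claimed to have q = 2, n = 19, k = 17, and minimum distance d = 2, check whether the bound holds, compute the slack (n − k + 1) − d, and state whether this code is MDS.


Singleton RHS = n − k + 1 = 3, slack = 1, bound satisfied, not MDS.

Singleton bound: d ≤ n − k + 1.
Here n = 19, k = 17, so n − k + 1 = 3.
Given d = 2, check d ≤ 3: YES.
Slack = (n − k + 1) − d = 1.
The code is NOT MDS (slack = 1 > 0).
Description: the claimed parameters are [19, 17, 2]_2; such a code would be non-MDS.


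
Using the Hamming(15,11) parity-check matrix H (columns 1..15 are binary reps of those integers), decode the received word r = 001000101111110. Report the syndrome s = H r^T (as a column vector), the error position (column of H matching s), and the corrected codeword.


s = (0, 0, 1, 1)^T, error position = 3, corrected codeword c = 000000101111110

Compute s = H r^T mod 2 one row at a time:
  s_1 = 0 + 1 + 1 + 1 + 1 + 1 + 1 + 0 = 6 ≡ 0 (mod 2).
  s_2 = 0 + 0 + 0 + 1 + 1 + 1 + 1 + 0 = 4 ≡ 0 (mod 2).
  s_3 = 0 + 1 + 0 + 1 + 1 + 1 + 1 + 0 = 5 ≡ 1 (mod 2).
  s_4 = 0 + 1 + 0 + 1 + 1 + 1 + 1 + 0 = 5 ≡ 1 (mod 2).
s = (0, 0, 1, 1)^T — this equals column 3 of H (binary 0011), so error is at position 3.
Correct: flip bit 3 of r = 001000101111110 to get c = 000000101111110.


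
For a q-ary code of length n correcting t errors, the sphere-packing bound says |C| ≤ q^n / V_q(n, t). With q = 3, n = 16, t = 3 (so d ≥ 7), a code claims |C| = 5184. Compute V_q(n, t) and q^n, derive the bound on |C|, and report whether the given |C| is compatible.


V_q(n, t) = 4993, q^n = 43046721, Hamming bound = 8621, |C| = 5184 ≤ bound (satisfied).

Step 1: Compute V_q(n, t) = Σ_{j=0}^3 C(n, j) (q−1)^j.
  j = 0: C(16,0)·(2)^0 = 1·1 = 1.
  j = 1: C(16,1)·(2)^1 = 16·2 = 32.
  j = 2: C(16,2)·(2)^2 = 120·4 = 480.
  j = 3: C(16,3)·(2)^3 = 560·8 = 4480.
  V_q(n, t) = 1 + 32 + 480 + 4480 = 4993.
Step 2: q^n = 3^16 = 43046721.
Step 3: Hamming bound ⌊q^n / V_q(n,t)⌋ = ⌊43046721/4993⌋ = 8621.
Step 4: Compare |C| = 5184 to 8621: satisfied.
The claimed |C| lies below the Hamming bound.


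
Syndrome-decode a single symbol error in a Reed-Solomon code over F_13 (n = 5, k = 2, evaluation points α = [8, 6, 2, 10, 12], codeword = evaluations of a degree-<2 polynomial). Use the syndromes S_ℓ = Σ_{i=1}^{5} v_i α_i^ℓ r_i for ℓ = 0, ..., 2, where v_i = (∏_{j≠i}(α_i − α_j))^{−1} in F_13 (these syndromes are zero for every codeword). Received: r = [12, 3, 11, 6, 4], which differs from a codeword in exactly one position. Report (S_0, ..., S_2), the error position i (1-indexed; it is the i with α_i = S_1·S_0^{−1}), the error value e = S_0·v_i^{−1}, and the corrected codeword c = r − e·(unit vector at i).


S = (12, 3, 4), error at position 4, error magnitude e = 11, c = [12, 3, 11, 8, 4].

Step 1: column multipliers v_i = (∏_{j≠i}(α_i − α_j))^{−1} mod 13.
  i = 1 (α = 8): (8−6)(8−2)(8−10)(8−12) = 2·6·(−2)·(−4) = 96 ≡ 5, so v_1 = 5^{−1} = 8 (mod 13).
  i = 2 (α = 6): (6−8)(6−2)(6−10)(6−12) = (−2)·4·(−4)·(−6) = −192 ≡ 3, so v_2 = 3^{−1} = 9 (mod 13).
  i = 3 (α = 2): (2−8)(2−6)(2−10)(2−12) = (−6)·(−4)·(−8)·(−10) = 1920 ≡ 9, so v_3 = 9^{−1} = 3 (mod 13).
  i = 4 (α = 10): (10−8)(10−6)(10−2)(10−12) = 2·4·8·(−2) = −128 ≡ 2, so v_4 = 2^{−1} = 7 (mod 13).
  i = 5 (α = 12): (12−8)(12−6)(12−2)(12−10) = 4·6·10·2 = 480 ≡ 12, so v_5 = 12^{−1} = 12 (mod 13).
  v = [8, 9, 3, 7, 12].
Step 2: syndromes of r = [12, 3, 11, 6, 4] (all sums mod 13).
  S_0 = Σ v_i r_i = 8·12 + 9·3 + 3·11 + 7·6 + 12·4 = 246 ≡ 12.
  S_1 = Σ v_i α_i r_i = 8·8·12 + 9·6·3 + 3·2·11 + 7·10·6 + 12·12·4 = 1992 ≡ 3.
  α_i^2 mod 13 = [12, 10, 4, 9, 1].
  S_2 = Σ v_i α_i^2 r_i = 8·12·12 + 9·10·3 + 3·4·11 + 7·9·6 + 12·1·4 = 1980 ≡ 4.
  S = (12, 3, 4) ≠ 0, so r is not a codeword (an error is present).
Step 3: locate the error. For a single error e at position i, S_ℓ = v_i·e·α_i^ℓ, so α_err = S_1/S_0.
  S_0^{−1} = 12^{−1} = 12 (mod 13), so α_err = 3·12 = 36 ≡ 10 = α_4. Error position i = 4.
  Consistency check: S_2/S_1 = 4·9 = 36 ≡ 10 = α_err ✓ (single-error assumption holds).
Step 4: error magnitude e = S_0/v_4 = S_0·∏_{j≠4}(α_4 − α_j) = 12·2 = 24 ≡ 11 (mod 13).
Step 5: correct position 4: c_4 = r_4 − e = 6 − 11 ≡ 8 (mod 13). Hence c = [12, 3, 11, 8, 4].
  Check: interpolating c through the α_i gives m(x) = 2 + 11·x (degree < 2) with m(α_i) = c_i for every i, so c is indeed a codeword.


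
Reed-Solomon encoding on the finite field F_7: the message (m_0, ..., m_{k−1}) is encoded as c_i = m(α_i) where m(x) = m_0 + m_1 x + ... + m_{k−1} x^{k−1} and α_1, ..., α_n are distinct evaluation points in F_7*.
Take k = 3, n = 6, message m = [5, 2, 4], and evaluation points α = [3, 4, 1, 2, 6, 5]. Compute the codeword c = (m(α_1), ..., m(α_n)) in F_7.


c = [5, 0, 4, 4, 0, 3]

Message polynomial: m(x) = 5 + 2·x + 4·x^2 (mod 7).
For each evaluation point α_i, compute m(α_i) mod 7:
  α_1 = 3: Horner steps 4 → 0 → 5, so m(3) = 5.
  α_2 = 4: Horner steps 4 → 4 → 0, so m(4) = 0.
  α_3 = 1: Horner steps 4 → 6 → 4, so m(1) = 4.
  α_4 = 2: Horner steps 4 → 3 → 4, so m(2) = 4.
  α_5 = 6: Horner steps 4 → 5 → 0, so m(6) = 0.
  α_6 = 5: Horner steps 4 → 1 → 3, so m(5) = 3.
Codeword c = [5, 0, 4, 4, 0, 3] ∈ F_7^6.


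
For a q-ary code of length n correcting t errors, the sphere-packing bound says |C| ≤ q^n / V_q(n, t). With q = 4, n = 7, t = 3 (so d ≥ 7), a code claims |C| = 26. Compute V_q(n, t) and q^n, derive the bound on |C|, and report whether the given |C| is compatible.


V_q(n, t) = 1156, q^n = 16384, Hamming bound = 14, |C| = 26 > bound (violated).

Step 1: Compute V_q(n, t) = Σ_{j=0}^3 C(n, j) (q−1)^j.
  j = 0: C(7,0)·(3)^0 = 1·1 = 1.
  j = 1: C(7,1)·(3)^1 = 7·3 = 21.
  j = 2: C(7,2)·(3)^2 = 21·9 = 189.
  j = 3: C(7,3)·(3)^3 = 35·27 = 945.
  V_q(n, t) = 1 + 21 + 189 + 945 = 1156.
Step 2: q^n = 4^7 = 16384.
Step 3: Hamming bound ⌊q^n / V_q(n,t)⌋ = ⌊16384/1156⌋ = 14.
Step 4: Compare |C| = 26 to 14: violated.
The claimed |C| lies above the Hamming bound, so no 4-ary code of length 7 with d ≥ 7 can have 26 codewords.


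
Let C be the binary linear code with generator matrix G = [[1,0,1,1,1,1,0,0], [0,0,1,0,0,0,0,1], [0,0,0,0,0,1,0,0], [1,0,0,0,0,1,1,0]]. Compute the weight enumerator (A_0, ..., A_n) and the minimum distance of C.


Weight distribution: A_0 = 1, A_1 = 1, A_2 = 2, A_3 = 2, A_4 = 5, A_5 = 5. Minimum distance d = 1.

Enumerate all 2^4 = 16 messages m ∈ F_2^4.
For each, compute codeword c = mG in F_2^8, then tally its weight.
  m = 0000 → c = 00000000, weight = 0.
  m = 1000 → c = 10111100, weight = 5.
  m = 0100 → c = 00100001, weight = 2.
  m = 1100 → c = 10011101, weight = 5.
  m = 0010 → c = 00000100, weight = 1.
  m = 1010 → c = 10111000, weight = 4.
  m = 0110 → c = 00100101, weight = 3.
  m = 1110 → c = 10011001, weight = 4.
  m = 0001 → c = 10000110, weight = 3.
  m = 1001 → c = 00111010, weight = 4.
  m = 0101 → c = 10100111, weight = 5.
  m = 1101 → c = 00011011, weight = 4.
  m = 0011 → c = 10000010, weight = 2.
  m = 1011 → c = 00111110, weight = 5.
  m = 0111 → c = 10100011, weight = 4.
  m = 1111 → c = 00011111, weight = 5.
Tally weights:
  weight 0: 1 codewords.
  weight 1: 1 codewords.
  weight 2: 2 codewords.
  weight 3: 2 codewords.
  weight 4: 5 codewords.
  weight 5: 5 codewords.
Minimum distance d = smallest w > 0 with A_w > 0 = 1.
Sanity: Σ A_w = 16 = 2^4 = 16 ✓.


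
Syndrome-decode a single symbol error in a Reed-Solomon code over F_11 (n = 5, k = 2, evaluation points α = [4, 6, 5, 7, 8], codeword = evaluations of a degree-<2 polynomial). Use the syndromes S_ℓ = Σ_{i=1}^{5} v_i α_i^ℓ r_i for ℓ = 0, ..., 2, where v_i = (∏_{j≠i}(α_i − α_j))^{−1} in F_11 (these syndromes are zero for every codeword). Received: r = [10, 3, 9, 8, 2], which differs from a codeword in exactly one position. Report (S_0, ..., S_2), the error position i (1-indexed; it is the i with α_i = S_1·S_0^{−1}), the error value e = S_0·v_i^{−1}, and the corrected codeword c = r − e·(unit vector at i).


S = (3, 1, 4), error at position 1, error magnitude e = 6, c = [4, 3, 9, 8, 2].

Step 1: column multipliers v_i = (∏_{j≠i}(α_i − α_j))^{−1} mod 11.
  i = 1 (α = 4): (4−6)(4−5)(4−7)(4−8) = (−2)·(−1)·(−3)·(−4) = 24 ≡ 2, so v_1 = 2^{−1} = 6 (mod 11).
  i = 2 (α = 6): (6−4)(6−5)(6−7)(6−8) = 2·1·(−1)·(−2) = 4 ≡ 4, so v_2 = 4^{−1} = 3 (mod 11).
  i = 3 (α = 5): (5−4)(5−6)(5−7)(5−8) = 1·(−1)·(−2)·(−3) = −6 ≡ 5, so v_3 = 5^{−1} = 9 (mod 11).
  i = 4 (α = 7): (7−4)(7−6)(7−5)(7−8) = 3·1·2·(−1) = −6 ≡ 5, so v_4 = 5^{−1} = 9 (mod 11).
  i = 5 (α = 8): (8−4)(8−6)(8−5)(8−7) = 4·2·3·1 = 24 ≡ 2, so v_5 = 2^{−1} = 6 (mod 11).
  v = [6, 3, 9, 9, 6].
Step 2: syndromes of r = [10, 3, 9, 8, 2] (all sums mod 11).
  S_0 = Σ v_i r_i = 6·10 + 3·3 + 9·9 + 9·8 + 6·2 = 234 ≡ 3.
  S_1 = Σ v_i α_i r_i = 6·4·10 + 3·6·3 + 9·5·9 + 9·7·8 + 6·8·2 = 1299 ≡ 1.
  α_i^2 mod 11 = [5, 3, 3, 5, 9].
  S_2 = Σ v_i α_i^2 r_i = 6·5·10 + 3·3·3 + 9·3·9 + 9·5·8 + 6·9·2 = 1038 ≡ 4.
  S = (3, 1, 4) ≠ 0, so r is not a codeword (an error is present).
Step 3: locate the error. For a single error e at position i, S_ℓ = v_i·e·α_i^ℓ, so α_err = S_1/S_0.
  S_0^{−1} = 3^{−1} = 4 (mod 11), so α_err = 1·4 = 4 ≡ 4 = α_1. Error position i = 1.
  Consistency check: S_2/S_1 = 4·1 = 4 ≡ 4 = α_err ✓ (single-error assumption holds).
Step 4: error magnitude e = S_0/v_1 = S_0·∏_{j≠1}(α_1 − α_j) = 3·2 = 6 ≡ 6 (mod 11).
Step 5: correct position 1: c_1 = r_1 − e = 10 − 6 ≡ 4 (mod 11). Hence c = [4, 3, 9, 8, 2].
  Check: interpolating c through the α_i gives m(x) = 6 + 5·x (degree < 2) with m(α_i) = c_i for every i, so c is indeed a codeword.


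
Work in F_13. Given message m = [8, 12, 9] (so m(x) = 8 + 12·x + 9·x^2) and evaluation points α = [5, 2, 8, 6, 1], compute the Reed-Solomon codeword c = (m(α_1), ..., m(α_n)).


c = [7, 3, 4, 1, 3]

Message polynomial: m(x) = 8 + 12·x + 9·x^2 (mod 13).
For each evaluation point α_i, compute m(α_i) mod 13:
  α_1 = 5: Horner steps 9 → 5 → 7, so m(5) = 7.
  α_2 = 2: Horner steps 9 → 4 → 3, so m(2) = 3.
  α_3 = 8: Horner steps 9 → 6 → 4, so m(8) = 4.
  α_4 = 6: Horner steps 9 → 1 → 1, so m(6) = 1.
  α_5 = 1: Horner steps 9 → 8 → 3, so m(1) = 3.
Codeword c = [7, 3, 4, 1, 3] ∈ F_13^5.


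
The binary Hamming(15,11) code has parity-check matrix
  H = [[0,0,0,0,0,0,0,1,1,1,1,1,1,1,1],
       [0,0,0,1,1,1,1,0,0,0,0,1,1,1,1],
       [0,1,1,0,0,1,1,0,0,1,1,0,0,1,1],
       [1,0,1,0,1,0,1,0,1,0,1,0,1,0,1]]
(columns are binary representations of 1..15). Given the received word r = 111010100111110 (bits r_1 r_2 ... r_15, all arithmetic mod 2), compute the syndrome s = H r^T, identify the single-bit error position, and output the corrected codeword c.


s = (1, 1, 0, 0)^T, error position = 12, corrected codeword c = 111010100110110

Compute s = H r^T mod 2 one row at a time:
  s_1 = 0 + 0 + 1 + 1 + 1 + 1 + 1 + 0 = 5 ≡ 1 (mod 2).
  s_2 = 0 + 1 + 0 + 1 + 1 + 1 + 1 + 0 = 5 ≡ 1 (mod 2).
  s_3 = 1 + 1 + 0 + 1 + 1 + 1 + 1 + 0 = 6 ≡ 0 (mod 2).
  s_4 = 1 + 1 + 1 + 1 + 0 + 1 + 1 + 0 = 6 ≡ 0 (mod 2).
s = (1, 1, 0, 0)^T — this equals column 12 of H (binary 1100), so error is at position 12.
Correct: flip bit 12 of r = 111010100111110 to get c = 111010100110110.
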